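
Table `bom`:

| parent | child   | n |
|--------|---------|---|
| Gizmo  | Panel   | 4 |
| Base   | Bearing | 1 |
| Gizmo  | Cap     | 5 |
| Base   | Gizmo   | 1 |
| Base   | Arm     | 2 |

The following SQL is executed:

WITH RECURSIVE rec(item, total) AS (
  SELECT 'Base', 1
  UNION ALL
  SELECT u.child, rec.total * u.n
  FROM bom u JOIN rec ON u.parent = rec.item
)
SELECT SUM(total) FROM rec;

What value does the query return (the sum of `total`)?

Base: (Base, total=1).
Iteration 1: components of {Base} -> Arm = 1*2 = 2, Bearing = 1*1 = 1, Gizmo = 1*1 = 1.
Iteration 2: components of {Arm,Bearing,Gizmo} -> Cap = 1*5 = 5, Panel = 1*4 = 4.
Iteration 3: no further components; recursion stops.
SUM(total) = 1 + 2 + 1 + 1 + 4 + 5 = 14.

14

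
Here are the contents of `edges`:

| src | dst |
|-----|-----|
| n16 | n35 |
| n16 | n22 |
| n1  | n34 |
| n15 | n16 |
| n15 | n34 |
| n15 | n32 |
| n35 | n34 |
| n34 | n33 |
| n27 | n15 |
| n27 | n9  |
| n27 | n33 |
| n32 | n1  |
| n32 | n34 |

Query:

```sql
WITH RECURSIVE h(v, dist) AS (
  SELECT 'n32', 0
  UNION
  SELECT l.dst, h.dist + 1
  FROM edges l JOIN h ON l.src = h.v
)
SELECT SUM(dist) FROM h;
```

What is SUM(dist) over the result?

Base: (n32, dist=0).
Iteration 1: edges from {n32} -> (n1, dist=1), (n34, dist=1).
Iteration 2: edges from {n1,n34} -> (n33, dist=2), (n34, dist=2).
Iteration 3: edges from {n33,n34} -> (n33, dist=3).
Iteration 4: no outgoing edges from {n33}; recursion stops.
SUM(dist) = 0 + 1 + 1 + 2 + 2 + 3 = 9.

9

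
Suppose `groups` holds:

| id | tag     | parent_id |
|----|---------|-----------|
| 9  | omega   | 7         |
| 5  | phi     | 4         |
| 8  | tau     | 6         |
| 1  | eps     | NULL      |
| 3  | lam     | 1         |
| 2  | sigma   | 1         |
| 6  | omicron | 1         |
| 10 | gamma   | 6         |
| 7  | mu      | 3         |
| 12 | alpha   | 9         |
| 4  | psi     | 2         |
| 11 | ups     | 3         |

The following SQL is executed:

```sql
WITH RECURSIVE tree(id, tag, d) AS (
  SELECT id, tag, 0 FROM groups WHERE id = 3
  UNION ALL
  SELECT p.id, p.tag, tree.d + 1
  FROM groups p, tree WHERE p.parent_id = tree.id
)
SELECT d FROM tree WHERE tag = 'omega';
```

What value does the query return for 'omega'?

2

Base: id=3 (lam) at d 0.
Iteration 1: rows with parent_id in {3} -> mu (id 7, d 1), ups (id 11, d 1).
Iteration 2: rows with parent_id in {7,11} -> omega (id 9, d 2).
Iteration 3: rows with parent_id in {9} -> alpha (id 12, d 3).
Iteration 4: no rows with parent_id in {12}; recursion stops.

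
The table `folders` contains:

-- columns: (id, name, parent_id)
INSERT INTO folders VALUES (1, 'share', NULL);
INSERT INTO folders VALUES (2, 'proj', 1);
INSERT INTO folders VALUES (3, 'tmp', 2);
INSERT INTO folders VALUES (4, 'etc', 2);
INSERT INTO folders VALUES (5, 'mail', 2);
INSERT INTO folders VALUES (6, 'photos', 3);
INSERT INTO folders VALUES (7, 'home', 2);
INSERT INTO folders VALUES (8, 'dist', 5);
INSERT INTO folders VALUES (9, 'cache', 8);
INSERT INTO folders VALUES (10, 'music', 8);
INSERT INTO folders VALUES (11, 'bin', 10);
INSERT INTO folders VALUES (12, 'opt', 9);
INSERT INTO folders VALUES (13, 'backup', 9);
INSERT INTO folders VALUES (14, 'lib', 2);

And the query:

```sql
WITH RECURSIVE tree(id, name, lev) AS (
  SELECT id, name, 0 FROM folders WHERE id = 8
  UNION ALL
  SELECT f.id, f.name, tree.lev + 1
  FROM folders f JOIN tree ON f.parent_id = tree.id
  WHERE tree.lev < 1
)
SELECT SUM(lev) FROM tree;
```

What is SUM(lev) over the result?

2

Base: id=8 (dist) at lev 0.
Iteration 1: rows with parent_id in {8} -> cache (id 9, lev 1), music (id 10, lev 1).
Iteration 2: lev < 1 fails for all current rows; recursion stops.
SUM(lev) = 0 + 1 + 1 = 2.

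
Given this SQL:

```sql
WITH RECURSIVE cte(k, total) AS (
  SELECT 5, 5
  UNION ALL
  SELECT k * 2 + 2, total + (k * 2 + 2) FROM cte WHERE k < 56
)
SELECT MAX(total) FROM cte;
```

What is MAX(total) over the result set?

207

Base: k=5, total=5.
Iteration 1: 5 < 56 holds -> k = 5 * 2 + 2 = 12, total = 5 + 12 = 17.
Iteration 2: 12 < 56 holds -> k = 12 * 2 + 2 = 26, total = 17 + 26 = 43.
Iteration 3: 26 < 56 holds -> k = 26 * 2 + 2 = 54, total = 43 + 54 = 97.
Iteration 4: 54 < 56 holds -> k = 54 * 2 + 2 = 110, total = 97 + 110 = 207.
Iteration 5: 110 < 56 fails; recursion stops.
total values: 5, 17, 43, 97, 207; the maximum is 207.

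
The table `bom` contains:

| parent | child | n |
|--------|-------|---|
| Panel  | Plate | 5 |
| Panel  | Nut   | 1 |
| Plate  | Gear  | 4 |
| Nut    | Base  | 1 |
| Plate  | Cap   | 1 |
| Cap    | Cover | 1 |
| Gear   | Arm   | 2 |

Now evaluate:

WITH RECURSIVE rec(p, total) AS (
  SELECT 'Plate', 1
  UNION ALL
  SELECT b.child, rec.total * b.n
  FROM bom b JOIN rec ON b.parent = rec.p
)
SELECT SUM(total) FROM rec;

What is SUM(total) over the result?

15

Base: (Plate, total=1).
Iteration 1: components of {Plate} -> Cap = 1*1 = 1, Gear = 1*4 = 4.
Iteration 2: components of {Cap,Gear} -> Arm = 4*2 = 8, Cover = 1*1 = 1.
Iteration 3: no further components; recursion stops.
SUM(total) = 1 + 4 + 1 + 8 + 1 = 15.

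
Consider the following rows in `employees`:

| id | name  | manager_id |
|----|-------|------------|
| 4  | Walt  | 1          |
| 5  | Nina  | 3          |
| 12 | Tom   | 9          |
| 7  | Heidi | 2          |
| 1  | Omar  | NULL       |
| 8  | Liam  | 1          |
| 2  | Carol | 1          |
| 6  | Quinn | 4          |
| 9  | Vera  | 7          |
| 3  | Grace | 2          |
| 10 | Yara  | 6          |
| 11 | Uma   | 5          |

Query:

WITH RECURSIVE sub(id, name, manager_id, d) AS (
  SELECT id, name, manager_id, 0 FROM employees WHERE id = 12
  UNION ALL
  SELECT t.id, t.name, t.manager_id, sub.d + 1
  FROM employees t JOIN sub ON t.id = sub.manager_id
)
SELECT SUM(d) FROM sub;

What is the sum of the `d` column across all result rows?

10

Base: id=12 (Tom), manager_id=9, d 0.
Iteration 1: join on id=9 -> Vera (id 9, manager_id=7, d 1).
Iteration 2: join on id=7 -> Heidi (id 7, manager_id=2, d 2).
Iteration 3: join on id=2 -> Carol (id 2, manager_id=1, d 3).
Iteration 4: join on id=1 -> Omar (id 1, manager_id=NULL, d 4).
Iteration 5: manager_id is NULL; no match; recursion stops.
SUM(d) = 0 + 1 + 2 + 3 + 4 = 10.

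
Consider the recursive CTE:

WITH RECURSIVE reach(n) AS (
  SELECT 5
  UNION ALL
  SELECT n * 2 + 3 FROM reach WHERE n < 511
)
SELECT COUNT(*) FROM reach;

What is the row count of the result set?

Base: n=5.
Iteration 1: 5 < 511 holds -> n = 5 * 2 + 3 = 13.
Iteration 2: 13 < 511 holds -> n = 13 * 2 + 3 = 29.
Iteration 3: 29 < 511 holds -> n = 29 * 2 + 3 = 61.
Iteration 4: 61 < 511 holds -> n = 61 * 2 + 3 = 125.
Iteration 5: 125 < 511 holds -> n = 125 * 2 + 3 = 253.
Iteration 6: 253 < 511 holds -> n = 253 * 2 + 3 = 509.
Iteration 7: 509 < 511 holds -> n = 509 * 2 + 3 = 1021.
Iteration 8: 1021 < 511 fails; recursion stops.
Total rows emitted: 8.

8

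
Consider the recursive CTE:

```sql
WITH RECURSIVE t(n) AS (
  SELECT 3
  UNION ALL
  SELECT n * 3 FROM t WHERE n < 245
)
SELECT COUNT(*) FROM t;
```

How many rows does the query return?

Base: n=3.
Iteration 1: 3 < 245 holds -> n = 3 * 3 = 9.
Iteration 2: 9 < 245 holds -> n = 9 * 3 = 27.
Iteration 3: 27 < 245 holds -> n = 27 * 3 = 81.
Iteration 4: 81 < 245 holds -> n = 81 * 3 = 243.
Iteration 5: 243 < 245 holds -> n = 243 * 3 = 729.
Iteration 6: 729 < 245 fails; recursion stops.
Total rows emitted: 6.

6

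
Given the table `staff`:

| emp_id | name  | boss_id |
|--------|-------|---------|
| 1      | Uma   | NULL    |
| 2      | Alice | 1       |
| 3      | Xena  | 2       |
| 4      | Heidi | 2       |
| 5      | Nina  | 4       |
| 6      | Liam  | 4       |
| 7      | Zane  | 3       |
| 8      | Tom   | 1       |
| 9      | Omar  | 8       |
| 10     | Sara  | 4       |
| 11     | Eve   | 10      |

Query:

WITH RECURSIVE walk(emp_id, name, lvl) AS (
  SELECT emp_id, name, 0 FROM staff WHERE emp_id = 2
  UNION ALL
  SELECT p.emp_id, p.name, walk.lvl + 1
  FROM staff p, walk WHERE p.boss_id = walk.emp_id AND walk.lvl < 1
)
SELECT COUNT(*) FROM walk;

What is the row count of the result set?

3

Base: emp_id=2 (Alice) at lvl 0.
Iteration 1: rows with boss_id in {2} -> Xena (id 3, lvl 1), Heidi (id 4, lvl 1).
Iteration 2: lvl < 1 fails for all current rows; recursion stops.
Total rows emitted: 3.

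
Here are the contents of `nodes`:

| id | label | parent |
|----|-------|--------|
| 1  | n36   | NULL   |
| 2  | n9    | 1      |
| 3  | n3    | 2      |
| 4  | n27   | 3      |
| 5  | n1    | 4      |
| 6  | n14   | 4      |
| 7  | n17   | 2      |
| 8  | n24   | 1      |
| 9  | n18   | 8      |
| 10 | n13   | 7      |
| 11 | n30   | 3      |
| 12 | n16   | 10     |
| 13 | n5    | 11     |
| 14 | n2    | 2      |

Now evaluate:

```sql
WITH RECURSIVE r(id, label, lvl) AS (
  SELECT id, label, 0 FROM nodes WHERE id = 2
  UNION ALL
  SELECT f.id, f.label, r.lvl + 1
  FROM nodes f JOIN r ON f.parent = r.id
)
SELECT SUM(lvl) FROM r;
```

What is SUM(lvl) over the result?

21

Base: id=2 (n9) at lvl 0.
Iteration 1: rows with parent in {2} -> n3 (id 3, lvl 1), n17 (id 7, lvl 1), n2 (id 14, lvl 1).
Iteration 2: rows with parent in {3,7,14} -> n27 (id 4, lvl 2), n13 (id 10, lvl 2), n30 (id 11, lvl 2).
Iteration 3: rows with parent in {4,10,11} -> n1 (id 5, lvl 3), n14 (id 6, lvl 3), n16 (id 12, lvl 3), n5 (id 13, lvl 3).
Iteration 4: no rows with parent in {5,6,12,13}; recursion stops.
SUM(lvl) = 0 + 1 + 1 + 1 + 2 + 2 + 2 + 3 + 3 + 3 + 3 = 21.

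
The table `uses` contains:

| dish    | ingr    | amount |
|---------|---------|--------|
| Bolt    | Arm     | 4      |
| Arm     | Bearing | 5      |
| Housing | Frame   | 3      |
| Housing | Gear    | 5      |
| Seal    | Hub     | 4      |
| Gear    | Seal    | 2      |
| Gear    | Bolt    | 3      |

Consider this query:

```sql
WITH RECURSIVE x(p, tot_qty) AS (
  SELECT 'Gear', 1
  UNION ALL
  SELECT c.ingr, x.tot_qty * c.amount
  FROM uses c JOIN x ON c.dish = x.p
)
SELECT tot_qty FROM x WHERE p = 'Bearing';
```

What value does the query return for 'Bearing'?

Base: (Gear, tot_qty=1).
Iteration 1: components of {Gear} -> Bolt = 1*3 = 3, Seal = 1*2 = 2.
Iteration 2: components of {Bolt,Seal} -> Arm = 3*4 = 12, Hub = 2*4 = 8.
Iteration 3: components of {Arm,Hub} -> Bearing = 12*5 = 60.
Iteration 4: no further components; recursion stops.

60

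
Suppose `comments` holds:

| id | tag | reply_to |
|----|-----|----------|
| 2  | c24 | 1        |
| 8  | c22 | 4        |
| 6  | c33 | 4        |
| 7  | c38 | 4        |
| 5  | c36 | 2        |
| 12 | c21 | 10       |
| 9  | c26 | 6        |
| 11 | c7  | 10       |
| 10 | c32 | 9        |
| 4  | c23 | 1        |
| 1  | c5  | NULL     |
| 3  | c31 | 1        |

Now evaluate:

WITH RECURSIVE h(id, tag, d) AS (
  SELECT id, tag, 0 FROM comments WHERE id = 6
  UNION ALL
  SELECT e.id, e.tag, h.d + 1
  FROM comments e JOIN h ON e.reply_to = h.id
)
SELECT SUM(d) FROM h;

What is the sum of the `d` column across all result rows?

9

Base: id=6 (c33) at d 0.
Iteration 1: rows with reply_to in {6} -> c26 (id 9, d 1).
Iteration 2: rows with reply_to in {9} -> c32 (id 10, d 2).
Iteration 3: rows with reply_to in {10} -> c7 (id 11, d 3), c21 (id 12, d 3).
Iteration 4: no rows with reply_to in {11,12}; recursion stops.
SUM(d) = 0 + 1 + 2 + 3 + 3 = 9.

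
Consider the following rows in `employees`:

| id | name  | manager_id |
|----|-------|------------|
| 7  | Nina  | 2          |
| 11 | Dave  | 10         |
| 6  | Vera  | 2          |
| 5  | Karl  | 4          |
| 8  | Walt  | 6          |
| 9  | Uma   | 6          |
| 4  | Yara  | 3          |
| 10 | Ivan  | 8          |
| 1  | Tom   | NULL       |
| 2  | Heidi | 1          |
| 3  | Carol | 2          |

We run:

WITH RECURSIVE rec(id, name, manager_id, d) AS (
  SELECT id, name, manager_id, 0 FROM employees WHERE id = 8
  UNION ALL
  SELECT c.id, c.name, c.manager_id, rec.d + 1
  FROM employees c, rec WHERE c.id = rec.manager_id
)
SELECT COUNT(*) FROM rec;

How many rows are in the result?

Base: id=8 (Walt), manager_id=6, d 0.
Iteration 1: join on id=6 -> Vera (id 6, manager_id=2, d 1).
Iteration 2: join on id=2 -> Heidi (id 2, manager_id=1, d 2).
Iteration 3: join on id=1 -> Tom (id 1, manager_id=NULL, d 3).
Iteration 4: manager_id is NULL; no match; recursion stops.
Total rows emitted: 4.

4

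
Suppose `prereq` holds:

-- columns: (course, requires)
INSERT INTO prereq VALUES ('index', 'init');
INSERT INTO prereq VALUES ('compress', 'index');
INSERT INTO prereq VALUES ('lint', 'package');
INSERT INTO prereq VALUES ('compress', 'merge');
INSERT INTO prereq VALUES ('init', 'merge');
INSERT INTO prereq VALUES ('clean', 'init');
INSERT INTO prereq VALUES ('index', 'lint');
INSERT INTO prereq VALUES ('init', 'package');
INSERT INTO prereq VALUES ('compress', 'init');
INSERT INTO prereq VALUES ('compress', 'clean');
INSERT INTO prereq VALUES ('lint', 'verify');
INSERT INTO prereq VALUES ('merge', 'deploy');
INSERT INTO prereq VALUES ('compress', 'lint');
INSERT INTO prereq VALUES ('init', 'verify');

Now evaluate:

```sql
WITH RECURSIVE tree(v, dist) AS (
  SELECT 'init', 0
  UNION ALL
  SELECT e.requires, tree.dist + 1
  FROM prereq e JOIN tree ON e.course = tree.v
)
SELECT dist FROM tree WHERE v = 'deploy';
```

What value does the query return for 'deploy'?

2

Base: (init, dist=0).
Iteration 1: edges from {init} -> (merge, dist=1), (package, dist=1), (verify, dist=1).
Iteration 2: edges from {merge,package,verify} -> (deploy, dist=2).
Iteration 3: no outgoing edges from {deploy}; recursion stops.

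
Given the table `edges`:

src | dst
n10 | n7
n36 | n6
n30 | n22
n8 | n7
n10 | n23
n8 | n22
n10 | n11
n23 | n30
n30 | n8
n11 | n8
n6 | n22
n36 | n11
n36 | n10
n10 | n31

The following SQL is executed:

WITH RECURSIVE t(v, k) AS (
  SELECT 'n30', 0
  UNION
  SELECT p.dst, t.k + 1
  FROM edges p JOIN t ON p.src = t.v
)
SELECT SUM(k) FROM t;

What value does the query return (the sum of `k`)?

Base: (n30, k=0).
Iteration 1: edges from {n30} -> (n22, k=1), (n8, k=1).
Iteration 2: edges from {n22,n8} -> (n22, k=2), (n7, k=2).
Iteration 3: no outgoing edges from {n22,n7}; recursion stops.
SUM(k) = 0 + 1 + 1 + 2 + 2 = 6.

6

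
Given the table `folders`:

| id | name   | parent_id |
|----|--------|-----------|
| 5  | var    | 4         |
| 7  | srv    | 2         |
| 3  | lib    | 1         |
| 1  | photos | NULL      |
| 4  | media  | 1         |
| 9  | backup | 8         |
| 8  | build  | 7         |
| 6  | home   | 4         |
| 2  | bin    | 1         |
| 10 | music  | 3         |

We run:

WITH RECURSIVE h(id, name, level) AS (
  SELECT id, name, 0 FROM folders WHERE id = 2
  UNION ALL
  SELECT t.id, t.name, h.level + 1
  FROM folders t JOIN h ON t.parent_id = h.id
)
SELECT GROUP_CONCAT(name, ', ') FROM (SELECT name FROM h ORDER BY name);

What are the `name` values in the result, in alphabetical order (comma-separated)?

backup, bin, build, srv

Base: id=2 (bin) at level 0.
Iteration 1: rows with parent_id in {2} -> srv (id 7, level 1).
Iteration 2: rows with parent_id in {7} -> build (id 8, level 2).
Iteration 3: rows with parent_id in {8} -> backup (id 9, level 3).
Iteration 4: no rows with parent_id in {9}; recursion stops.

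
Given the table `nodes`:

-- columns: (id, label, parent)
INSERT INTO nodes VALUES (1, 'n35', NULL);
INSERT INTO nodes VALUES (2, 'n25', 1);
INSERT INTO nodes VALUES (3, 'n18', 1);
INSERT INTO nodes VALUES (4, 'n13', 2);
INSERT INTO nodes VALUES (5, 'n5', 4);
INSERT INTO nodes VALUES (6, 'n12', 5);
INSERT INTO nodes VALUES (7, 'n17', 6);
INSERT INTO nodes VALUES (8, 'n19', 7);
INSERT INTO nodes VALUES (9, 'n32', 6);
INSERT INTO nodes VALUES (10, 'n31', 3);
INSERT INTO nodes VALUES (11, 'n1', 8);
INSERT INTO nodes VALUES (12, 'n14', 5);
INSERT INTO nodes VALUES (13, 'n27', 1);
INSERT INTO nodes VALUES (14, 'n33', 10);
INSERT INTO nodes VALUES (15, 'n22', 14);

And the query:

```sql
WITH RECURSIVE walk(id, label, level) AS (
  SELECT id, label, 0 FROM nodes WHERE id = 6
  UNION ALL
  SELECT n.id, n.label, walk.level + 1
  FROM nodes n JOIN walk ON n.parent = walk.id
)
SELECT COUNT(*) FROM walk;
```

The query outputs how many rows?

Base: id=6 (n12) at level 0.
Iteration 1: rows with parent in {6} -> n17 (id 7, level 1), n32 (id 9, level 1).
Iteration 2: rows with parent in {7,9} -> n19 (id 8, level 2).
Iteration 3: rows with parent in {8} -> n1 (id 11, level 3).
Iteration 4: no rows with parent in {11}; recursion stops.
Total rows emitted: 5.

5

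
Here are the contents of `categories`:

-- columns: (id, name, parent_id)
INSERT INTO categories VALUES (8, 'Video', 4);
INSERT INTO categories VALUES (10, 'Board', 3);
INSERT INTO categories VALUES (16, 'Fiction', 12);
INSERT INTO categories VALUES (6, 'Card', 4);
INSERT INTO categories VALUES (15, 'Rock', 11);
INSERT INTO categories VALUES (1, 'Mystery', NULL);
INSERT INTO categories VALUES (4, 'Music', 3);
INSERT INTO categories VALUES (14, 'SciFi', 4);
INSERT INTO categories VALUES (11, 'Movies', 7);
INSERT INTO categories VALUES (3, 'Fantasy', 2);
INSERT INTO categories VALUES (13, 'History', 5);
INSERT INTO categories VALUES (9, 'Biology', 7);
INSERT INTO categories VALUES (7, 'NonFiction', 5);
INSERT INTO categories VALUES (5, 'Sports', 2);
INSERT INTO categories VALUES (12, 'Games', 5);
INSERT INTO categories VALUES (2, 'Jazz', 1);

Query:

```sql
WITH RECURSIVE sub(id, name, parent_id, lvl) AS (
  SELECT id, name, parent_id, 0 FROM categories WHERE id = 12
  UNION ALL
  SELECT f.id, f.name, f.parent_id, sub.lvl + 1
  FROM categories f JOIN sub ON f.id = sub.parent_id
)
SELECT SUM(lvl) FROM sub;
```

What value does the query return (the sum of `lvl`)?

6

Base: id=12 (Games), parent_id=5, lvl 0.
Iteration 1: join on id=5 -> Sports (id 5, parent_id=2, lvl 1).
Iteration 2: join on id=2 -> Jazz (id 2, parent_id=1, lvl 2).
Iteration 3: join on id=1 -> Mystery (id 1, parent_id=NULL, lvl 3).
Iteration 4: parent_id is NULL; no match; recursion stops.
SUM(lvl) = 0 + 1 + 2 + 3 = 6.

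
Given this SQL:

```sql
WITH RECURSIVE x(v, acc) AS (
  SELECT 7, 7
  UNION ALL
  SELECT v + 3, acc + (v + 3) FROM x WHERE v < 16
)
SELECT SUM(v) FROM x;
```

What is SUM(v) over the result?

46

Base: v=7, acc=7.
Iteration 1: 7 < 16 holds -> v = 7 + 3 = 10, acc = 7 + 10 = 17.
Iteration 2: 10 < 16 holds -> v = 10 + 3 = 13, acc = 17 + 13 = 30.
Iteration 3: 13 < 16 holds -> v = 13 + 3 = 16, acc = 30 + 16 = 46.
Iteration 4: 16 < 16 fails; recursion stops.
SUM(v) = 7 + 10 + 13 + 16 = 46.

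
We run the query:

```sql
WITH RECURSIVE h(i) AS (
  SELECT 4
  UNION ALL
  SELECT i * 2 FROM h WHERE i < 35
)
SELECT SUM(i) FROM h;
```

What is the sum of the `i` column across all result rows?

124

Base: i=4.
Iteration 1: 4 < 35 holds -> i = 4 * 2 = 8.
Iteration 2: 8 < 35 holds -> i = 8 * 2 = 16.
Iteration 3: 16 < 35 holds -> i = 16 * 2 = 32.
Iteration 4: 32 < 35 holds -> i = 32 * 2 = 64.
Iteration 5: 64 < 35 fails; recursion stops.
SUM(i) = 4 + 8 + 16 + 32 + 64 = 124.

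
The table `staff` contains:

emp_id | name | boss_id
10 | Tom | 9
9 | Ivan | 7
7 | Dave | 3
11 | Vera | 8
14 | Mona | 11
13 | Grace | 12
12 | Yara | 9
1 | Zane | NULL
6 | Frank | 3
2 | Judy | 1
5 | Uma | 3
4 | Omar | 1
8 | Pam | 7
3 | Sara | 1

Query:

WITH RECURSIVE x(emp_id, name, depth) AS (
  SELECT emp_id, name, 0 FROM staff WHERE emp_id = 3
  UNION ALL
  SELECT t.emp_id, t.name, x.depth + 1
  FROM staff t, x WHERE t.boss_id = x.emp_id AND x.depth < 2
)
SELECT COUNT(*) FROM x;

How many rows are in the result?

Base: emp_id=3 (Sara) at depth 0.
Iteration 1: rows with boss_id in {3} -> Uma (id 5, depth 1), Frank (id 6, depth 1), Dave (id 7, depth 1).
Iteration 2: rows with boss_id in {5,6,7} -> Pam (id 8, depth 2), Ivan (id 9, depth 2).
Iteration 3: depth < 2 fails for all current rows; recursion stops.
Total rows emitted: 6.

6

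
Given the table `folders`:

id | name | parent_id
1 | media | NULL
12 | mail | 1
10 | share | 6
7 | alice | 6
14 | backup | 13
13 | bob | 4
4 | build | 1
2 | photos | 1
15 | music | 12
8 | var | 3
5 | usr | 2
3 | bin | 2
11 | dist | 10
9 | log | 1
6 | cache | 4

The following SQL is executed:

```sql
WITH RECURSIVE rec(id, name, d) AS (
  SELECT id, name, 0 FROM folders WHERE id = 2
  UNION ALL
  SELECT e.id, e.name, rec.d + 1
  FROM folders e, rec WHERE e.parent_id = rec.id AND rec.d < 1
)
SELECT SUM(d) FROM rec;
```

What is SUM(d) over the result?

2

Base: id=2 (photos) at d 0.
Iteration 1: rows with parent_id in {2} -> bin (id 3, d 1), usr (id 5, d 1).
Iteration 2: d < 1 fails for all current rows; recursion stops.
SUM(d) = 0 + 1 + 1 = 2.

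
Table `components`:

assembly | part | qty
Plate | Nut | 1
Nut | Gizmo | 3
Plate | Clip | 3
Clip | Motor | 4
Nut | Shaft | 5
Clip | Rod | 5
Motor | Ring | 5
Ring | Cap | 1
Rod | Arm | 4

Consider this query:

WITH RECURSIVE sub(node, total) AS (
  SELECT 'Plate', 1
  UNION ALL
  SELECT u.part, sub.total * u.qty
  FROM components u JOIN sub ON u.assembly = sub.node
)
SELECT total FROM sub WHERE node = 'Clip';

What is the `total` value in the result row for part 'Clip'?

3

Base: (Plate, total=1).
Iteration 1: components of {Plate} -> Clip = 1*3 = 3, Nut = 1*1 = 1.
Iteration 2: components of {Clip,Nut} -> Gizmo = 1*3 = 3, Motor = 3*4 = 12, Rod = 3*5 = 15, Shaft = 1*5 = 5.
Iteration 3: components of {Gizmo,Motor,Rod,Shaft} -> Arm = 15*4 = 60, Ring = 12*5 = 60.
Iteration 4: components of {Arm,Ring} -> Cap = 60*1 = 60.
Iteration 5: no further components; recursion stops.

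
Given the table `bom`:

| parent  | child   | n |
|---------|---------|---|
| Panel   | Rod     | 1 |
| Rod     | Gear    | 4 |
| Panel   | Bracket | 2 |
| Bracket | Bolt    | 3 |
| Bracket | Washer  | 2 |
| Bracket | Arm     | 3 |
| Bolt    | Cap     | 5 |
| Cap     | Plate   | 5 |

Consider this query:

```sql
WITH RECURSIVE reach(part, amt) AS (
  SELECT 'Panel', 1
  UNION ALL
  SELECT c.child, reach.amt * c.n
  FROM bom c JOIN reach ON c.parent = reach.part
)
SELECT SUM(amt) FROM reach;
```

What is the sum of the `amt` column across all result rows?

Base: (Panel, amt=1).
Iteration 1: components of {Panel} -> Bracket = 1*2 = 2, Rod = 1*1 = 1.
Iteration 2: components of {Bracket,Rod} -> Arm = 2*3 = 6, Bolt = 2*3 = 6, Gear = 1*4 = 4, Washer = 2*2 = 4.
Iteration 3: components of {Arm,Bolt,Gear,Washer} -> Cap = 6*5 = 30.
Iteration 4: components of {Cap} -> Plate = 30*5 = 150.
Iteration 5: no further components; recursion stops.
SUM(amt) = 1 + 1 + 2 + 4 + 6 + 4 + 6 + 30 + 150 = 204.

204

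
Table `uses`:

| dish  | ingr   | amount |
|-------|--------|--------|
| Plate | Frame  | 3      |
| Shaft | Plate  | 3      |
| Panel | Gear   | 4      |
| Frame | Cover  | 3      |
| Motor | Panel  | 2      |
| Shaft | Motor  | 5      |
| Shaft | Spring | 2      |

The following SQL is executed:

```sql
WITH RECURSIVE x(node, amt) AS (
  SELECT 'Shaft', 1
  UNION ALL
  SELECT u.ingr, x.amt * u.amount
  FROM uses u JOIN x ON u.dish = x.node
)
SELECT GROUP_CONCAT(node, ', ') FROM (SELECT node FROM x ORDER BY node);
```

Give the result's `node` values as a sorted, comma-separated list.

Cover, Frame, Gear, Motor, Panel, Plate, Shaft, Spring

Base: (Shaft, amt=1).
Iteration 1: components of {Shaft} -> Motor = 1*5 = 5, Plate = 1*3 = 3, Spring = 1*2 = 2.
Iteration 2: components of {Motor,Plate,Spring} -> Frame = 3*3 = 9, Panel = 5*2 = 10.
Iteration 3: components of {Frame,Panel} -> Cover = 9*3 = 27, Gear = 10*4 = 40.
Iteration 4: no further components; recursion stops.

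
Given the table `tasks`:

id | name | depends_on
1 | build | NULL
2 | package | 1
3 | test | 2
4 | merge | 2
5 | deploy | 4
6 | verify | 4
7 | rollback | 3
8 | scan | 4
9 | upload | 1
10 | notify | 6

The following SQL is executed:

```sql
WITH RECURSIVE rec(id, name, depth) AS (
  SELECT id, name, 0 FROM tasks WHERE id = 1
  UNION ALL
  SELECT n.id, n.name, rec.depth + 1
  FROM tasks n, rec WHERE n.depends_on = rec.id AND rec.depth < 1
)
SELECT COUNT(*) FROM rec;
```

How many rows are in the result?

3

Base: id=1 (build) at depth 0.
Iteration 1: rows with depends_on in {1} -> package (id 2, depth 1), upload (id 9, depth 1).
Iteration 2: depth < 1 fails for all current rows; recursion stops.
Total rows emitted: 3.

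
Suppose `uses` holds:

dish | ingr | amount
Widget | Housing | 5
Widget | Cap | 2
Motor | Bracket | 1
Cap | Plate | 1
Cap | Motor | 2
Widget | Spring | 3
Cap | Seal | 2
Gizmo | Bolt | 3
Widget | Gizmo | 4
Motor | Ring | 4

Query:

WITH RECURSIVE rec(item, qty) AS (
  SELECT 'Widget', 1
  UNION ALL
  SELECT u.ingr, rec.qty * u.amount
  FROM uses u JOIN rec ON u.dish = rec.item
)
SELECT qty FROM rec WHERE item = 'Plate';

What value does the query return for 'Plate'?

2

Base: (Widget, qty=1).
Iteration 1: components of {Widget} -> Cap = 1*2 = 2, Gizmo = 1*4 = 4, Housing = 1*5 = 5, Spring = 1*3 = 3.
Iteration 2: components of {Cap,Gizmo,Housing,Spring} -> Bolt = 4*3 = 12, Motor = 2*2 = 4, Plate = 2*1 = 2, Seal = 2*2 = 4.
Iteration 3: components of {Bolt,Motor,Plate,Seal} -> Bracket = 4*1 = 4, Ring = 4*4 = 16.
Iteration 4: no further components; recursion stops.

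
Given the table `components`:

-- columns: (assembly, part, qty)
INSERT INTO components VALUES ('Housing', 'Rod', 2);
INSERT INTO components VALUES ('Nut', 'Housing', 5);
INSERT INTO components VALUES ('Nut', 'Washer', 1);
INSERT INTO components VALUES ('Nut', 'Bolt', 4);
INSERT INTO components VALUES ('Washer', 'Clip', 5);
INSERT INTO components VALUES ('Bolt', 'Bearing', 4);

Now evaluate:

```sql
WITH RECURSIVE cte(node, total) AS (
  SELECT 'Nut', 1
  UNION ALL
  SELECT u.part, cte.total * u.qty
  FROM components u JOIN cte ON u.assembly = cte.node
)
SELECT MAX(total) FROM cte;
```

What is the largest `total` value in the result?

Base: (Nut, total=1).
Iteration 1: components of {Nut} -> Bolt = 1*4 = 4, Housing = 1*5 = 5, Washer = 1*1 = 1.
Iteration 2: components of {Bolt,Housing,Washer} -> Bearing = 4*4 = 16, Clip = 1*5 = 5, Rod = 5*2 = 10.
Iteration 3: no further components; recursion stops.
total values: 1, 5, 1, 4, 10, 5, 16; the maximum is 16.

16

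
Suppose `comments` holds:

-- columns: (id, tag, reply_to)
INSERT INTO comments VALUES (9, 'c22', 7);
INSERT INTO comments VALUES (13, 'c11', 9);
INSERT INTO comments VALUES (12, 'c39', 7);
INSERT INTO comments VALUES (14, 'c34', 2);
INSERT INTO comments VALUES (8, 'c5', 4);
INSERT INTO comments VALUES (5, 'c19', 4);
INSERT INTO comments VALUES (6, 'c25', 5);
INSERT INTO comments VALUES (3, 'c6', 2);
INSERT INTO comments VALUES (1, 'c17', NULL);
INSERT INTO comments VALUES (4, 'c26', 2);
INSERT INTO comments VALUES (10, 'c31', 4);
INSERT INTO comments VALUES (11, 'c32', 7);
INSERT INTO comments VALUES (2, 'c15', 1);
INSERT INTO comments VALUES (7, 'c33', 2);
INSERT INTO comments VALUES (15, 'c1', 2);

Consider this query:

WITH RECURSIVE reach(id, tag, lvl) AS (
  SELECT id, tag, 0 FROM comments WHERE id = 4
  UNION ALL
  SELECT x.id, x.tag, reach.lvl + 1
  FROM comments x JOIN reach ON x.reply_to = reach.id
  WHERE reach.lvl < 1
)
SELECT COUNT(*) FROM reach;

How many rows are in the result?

4

Base: id=4 (c26) at lvl 0.
Iteration 1: rows with reply_to in {4} -> c19 (id 5, lvl 1), c5 (id 8, lvl 1), c31 (id 10, lvl 1).
Iteration 2: lvl < 1 fails for all current rows; recursion stops.
Total rows emitted: 4.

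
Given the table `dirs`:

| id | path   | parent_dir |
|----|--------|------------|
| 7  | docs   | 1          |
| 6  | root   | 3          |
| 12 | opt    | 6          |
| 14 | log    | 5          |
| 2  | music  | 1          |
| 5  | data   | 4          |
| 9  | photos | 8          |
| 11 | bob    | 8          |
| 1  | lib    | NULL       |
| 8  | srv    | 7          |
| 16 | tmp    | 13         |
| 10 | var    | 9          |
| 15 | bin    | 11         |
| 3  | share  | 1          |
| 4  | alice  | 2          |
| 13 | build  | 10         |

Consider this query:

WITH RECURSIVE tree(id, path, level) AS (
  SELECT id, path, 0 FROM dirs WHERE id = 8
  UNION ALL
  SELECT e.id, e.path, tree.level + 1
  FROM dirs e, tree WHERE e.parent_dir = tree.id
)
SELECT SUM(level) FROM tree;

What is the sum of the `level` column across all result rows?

Base: id=8 (srv) at level 0.
Iteration 1: rows with parent_dir in {8} -> photos (id 9, level 1), bob (id 11, level 1).
Iteration 2: rows with parent_dir in {9,11} -> var (id 10, level 2), bin (id 15, level 2).
Iteration 3: rows with parent_dir in {10,15} -> build (id 13, level 3).
Iteration 4: rows with parent_dir in {13} -> tmp (id 16, level 4).
Iteration 5: no rows with parent_dir in {16}; recursion stops.
SUM(level) = 0 + 1 + 1 + 2 + 2 + 3 + 4 = 13.

13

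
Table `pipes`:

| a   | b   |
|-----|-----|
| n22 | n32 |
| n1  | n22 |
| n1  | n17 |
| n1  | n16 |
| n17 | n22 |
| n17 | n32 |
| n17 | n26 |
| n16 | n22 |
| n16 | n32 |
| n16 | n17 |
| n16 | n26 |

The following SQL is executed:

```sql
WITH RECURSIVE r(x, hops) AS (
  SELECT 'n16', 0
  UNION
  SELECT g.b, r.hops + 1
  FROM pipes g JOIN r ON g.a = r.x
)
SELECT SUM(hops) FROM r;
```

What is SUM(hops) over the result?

13

Base: (n16, hops=0).
Iteration 1: edges from {n16} -> (n17, hops=1), (n22, hops=1), (n26, hops=1), (n32, hops=1).
Iteration 2: edges from {n17,n22,n26,n32} -> (n22, hops=2), (n26, hops=2), (n32, hops=2). [UNION drops 1 duplicate row(s)]
Iteration 3: edges from {n22,n26,n32} -> (n32, hops=3).
Iteration 4: no outgoing edges from {n32}; recursion stops.
SUM(hops) = 0 + 1 + 1 + 1 + 1 + 2 + 2 + 2 + 3 = 13.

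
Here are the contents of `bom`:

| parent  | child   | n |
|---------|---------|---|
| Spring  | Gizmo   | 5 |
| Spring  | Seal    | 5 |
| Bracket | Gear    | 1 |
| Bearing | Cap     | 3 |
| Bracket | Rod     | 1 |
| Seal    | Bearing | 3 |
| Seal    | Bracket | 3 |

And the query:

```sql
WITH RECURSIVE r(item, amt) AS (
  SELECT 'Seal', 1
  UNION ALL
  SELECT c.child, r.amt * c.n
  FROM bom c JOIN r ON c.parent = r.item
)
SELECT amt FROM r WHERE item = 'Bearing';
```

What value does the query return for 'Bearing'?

3

Base: (Seal, amt=1).
Iteration 1: components of {Seal} -> Bearing = 1*3 = 3, Bracket = 1*3 = 3.
Iteration 2: components of {Bearing,Bracket} -> Cap = 3*3 = 9, Gear = 3*1 = 3, Rod = 3*1 = 3.
Iteration 3: no further components; recursion stops.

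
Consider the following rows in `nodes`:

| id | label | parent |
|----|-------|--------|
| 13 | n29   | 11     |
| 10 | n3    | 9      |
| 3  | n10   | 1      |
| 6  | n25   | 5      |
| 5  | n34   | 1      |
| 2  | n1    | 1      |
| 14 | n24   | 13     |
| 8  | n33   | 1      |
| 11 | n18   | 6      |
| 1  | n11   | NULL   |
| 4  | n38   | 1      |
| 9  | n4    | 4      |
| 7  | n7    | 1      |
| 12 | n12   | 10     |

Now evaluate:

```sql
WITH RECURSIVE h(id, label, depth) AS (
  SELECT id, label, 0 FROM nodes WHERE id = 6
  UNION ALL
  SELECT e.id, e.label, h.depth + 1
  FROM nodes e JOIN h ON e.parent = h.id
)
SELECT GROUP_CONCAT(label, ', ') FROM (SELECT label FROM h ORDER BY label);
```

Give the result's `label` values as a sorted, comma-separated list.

n18, n24, n25, n29

Base: id=6 (n25) at depth 0.
Iteration 1: rows with parent in {6} -> n18 (id 11, depth 1).
Iteration 2: rows with parent in {11} -> n29 (id 13, depth 2).
Iteration 3: rows with parent in {13} -> n24 (id 14, depth 3).
Iteration 4: no rows with parent in {14}; recursion stops.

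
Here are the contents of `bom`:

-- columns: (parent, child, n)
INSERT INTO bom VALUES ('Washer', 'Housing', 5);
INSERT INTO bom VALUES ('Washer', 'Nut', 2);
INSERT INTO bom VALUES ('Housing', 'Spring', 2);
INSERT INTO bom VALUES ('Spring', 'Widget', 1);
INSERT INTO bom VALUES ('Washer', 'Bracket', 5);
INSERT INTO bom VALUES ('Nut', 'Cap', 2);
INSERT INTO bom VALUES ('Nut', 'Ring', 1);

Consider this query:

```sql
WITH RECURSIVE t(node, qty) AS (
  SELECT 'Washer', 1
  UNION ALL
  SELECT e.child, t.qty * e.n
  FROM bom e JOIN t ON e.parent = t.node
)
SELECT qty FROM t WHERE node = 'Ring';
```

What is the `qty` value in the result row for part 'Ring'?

2

Base: (Washer, qty=1).
Iteration 1: components of {Washer} -> Bracket = 1*5 = 5, Housing = 1*5 = 5, Nut = 1*2 = 2.
Iteration 2: components of {Bracket,Housing,Nut} -> Cap = 2*2 = 4, Ring = 2*1 = 2, Spring = 5*2 = 10.
Iteration 3: components of {Cap,Ring,Spring} -> Widget = 10*1 = 10.
Iteration 4: no further components; recursion stops.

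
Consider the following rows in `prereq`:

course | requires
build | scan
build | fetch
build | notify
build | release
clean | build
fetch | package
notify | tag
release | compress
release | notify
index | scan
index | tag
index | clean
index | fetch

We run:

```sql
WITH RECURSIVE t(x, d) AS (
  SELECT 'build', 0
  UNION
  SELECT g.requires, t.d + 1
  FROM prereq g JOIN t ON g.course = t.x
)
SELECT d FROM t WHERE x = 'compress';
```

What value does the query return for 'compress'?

2

Base: (build, d=0).
Iteration 1: edges from {build} -> (fetch, d=1), (notify, d=1), (release, d=1), (scan, d=1).
Iteration 2: edges from {fetch,notify,release,scan} -> (compress, d=2), (notify, d=2), (package, d=2), (tag, d=2).
Iteration 3: edges from {compress,notify,package,tag} -> (tag, d=3).
Iteration 4: no outgoing edges from {tag}; recursion stops.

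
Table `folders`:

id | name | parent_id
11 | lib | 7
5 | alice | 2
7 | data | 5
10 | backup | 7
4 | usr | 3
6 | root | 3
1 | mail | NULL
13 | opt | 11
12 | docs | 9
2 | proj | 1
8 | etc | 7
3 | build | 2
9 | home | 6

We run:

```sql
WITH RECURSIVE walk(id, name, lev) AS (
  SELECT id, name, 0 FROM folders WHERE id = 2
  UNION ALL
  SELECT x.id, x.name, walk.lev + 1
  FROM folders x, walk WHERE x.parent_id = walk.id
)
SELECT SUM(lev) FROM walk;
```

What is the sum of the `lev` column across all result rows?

Base: id=2 (proj) at lev 0.
Iteration 1: rows with parent_id in {2} -> build (id 3, lev 1), alice (id 5, lev 1).
Iteration 2: rows with parent_id in {3,5} -> usr (id 4, lev 2), root (id 6, lev 2), data (id 7, lev 2).
Iteration 3: rows with parent_id in {4,6,7} -> etc (id 8, lev 3), home (id 9, lev 3), backup (id 10, lev 3), lib (id 11, lev 3).
Iteration 4: rows with parent_id in {8,9,10,11} -> docs (id 12, lev 4), opt (id 13, lev 4).
Iteration 5: no rows with parent_id in {12,13}; recursion stops.
SUM(lev) = 0 + 1 + 1 + 2 + 2 + 2 + 3 + 3 + 3 + 3 + 4 + 4 = 28.

28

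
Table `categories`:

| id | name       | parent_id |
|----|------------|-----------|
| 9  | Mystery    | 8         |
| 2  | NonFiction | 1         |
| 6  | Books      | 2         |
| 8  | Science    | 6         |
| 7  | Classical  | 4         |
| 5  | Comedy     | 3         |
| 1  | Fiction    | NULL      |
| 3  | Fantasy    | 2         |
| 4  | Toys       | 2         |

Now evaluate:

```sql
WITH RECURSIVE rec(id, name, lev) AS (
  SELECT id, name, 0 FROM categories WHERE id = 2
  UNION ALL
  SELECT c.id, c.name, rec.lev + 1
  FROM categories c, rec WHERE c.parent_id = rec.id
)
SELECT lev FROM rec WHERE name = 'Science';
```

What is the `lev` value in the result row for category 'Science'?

Base: id=2 (NonFiction) at lev 0.
Iteration 1: rows with parent_id in {2} -> Fantasy (id 3, lev 1), Toys (id 4, lev 1), Books (id 6, lev 1).
Iteration 2: rows with parent_id in {3,4,6} -> Comedy (id 5, lev 2), Classical (id 7, lev 2), Science (id 8, lev 2).
Iteration 3: rows with parent_id in {5,7,8} -> Mystery (id 9, lev 3).
Iteration 4: no rows with parent_id in {9}; recursion stops.

2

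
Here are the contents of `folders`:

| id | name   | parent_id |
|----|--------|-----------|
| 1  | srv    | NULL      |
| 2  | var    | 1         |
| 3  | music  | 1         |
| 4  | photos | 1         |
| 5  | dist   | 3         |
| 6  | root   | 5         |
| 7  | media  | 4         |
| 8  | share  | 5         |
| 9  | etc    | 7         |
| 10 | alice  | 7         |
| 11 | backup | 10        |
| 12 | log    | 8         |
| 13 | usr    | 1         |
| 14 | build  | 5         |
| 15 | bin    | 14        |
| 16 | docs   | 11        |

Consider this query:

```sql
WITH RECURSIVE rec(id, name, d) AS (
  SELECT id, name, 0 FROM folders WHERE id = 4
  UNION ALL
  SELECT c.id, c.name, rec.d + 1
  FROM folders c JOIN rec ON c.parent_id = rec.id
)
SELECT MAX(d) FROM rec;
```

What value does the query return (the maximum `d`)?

Base: id=4 (photos) at d 0.
Iteration 1: rows with parent_id in {4} -> media (id 7, d 1).
Iteration 2: rows with parent_id in {7} -> etc (id 9, d 2), alice (id 10, d 2).
Iteration 3: rows with parent_id in {9,10} -> backup (id 11, d 3).
Iteration 4: rows with parent_id in {11} -> docs (id 16, d 4).
Iteration 5: no rows with parent_id in {16}; recursion stops.
d values: 0, 1, 2, 2, 3, 4; the maximum is 4.

4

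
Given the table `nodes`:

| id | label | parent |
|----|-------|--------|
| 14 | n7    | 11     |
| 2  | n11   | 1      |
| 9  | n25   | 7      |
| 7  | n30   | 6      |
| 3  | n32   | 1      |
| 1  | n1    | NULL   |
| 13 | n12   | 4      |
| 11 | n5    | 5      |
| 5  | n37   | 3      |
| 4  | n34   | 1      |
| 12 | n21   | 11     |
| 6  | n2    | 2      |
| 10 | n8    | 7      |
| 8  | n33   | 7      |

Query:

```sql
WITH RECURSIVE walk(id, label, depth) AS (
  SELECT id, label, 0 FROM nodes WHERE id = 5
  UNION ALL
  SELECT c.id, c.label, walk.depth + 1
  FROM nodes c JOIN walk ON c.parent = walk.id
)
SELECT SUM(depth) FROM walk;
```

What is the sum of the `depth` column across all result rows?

5

Base: id=5 (n37) at depth 0.
Iteration 1: rows with parent in {5} -> n5 (id 11, depth 1).
Iteration 2: rows with parent in {11} -> n21 (id 12, depth 2), n7 (id 14, depth 2).
Iteration 3: no rows with parent in {12,14}; recursion stops.
SUM(depth) = 0 + 1 + 2 + 2 = 5.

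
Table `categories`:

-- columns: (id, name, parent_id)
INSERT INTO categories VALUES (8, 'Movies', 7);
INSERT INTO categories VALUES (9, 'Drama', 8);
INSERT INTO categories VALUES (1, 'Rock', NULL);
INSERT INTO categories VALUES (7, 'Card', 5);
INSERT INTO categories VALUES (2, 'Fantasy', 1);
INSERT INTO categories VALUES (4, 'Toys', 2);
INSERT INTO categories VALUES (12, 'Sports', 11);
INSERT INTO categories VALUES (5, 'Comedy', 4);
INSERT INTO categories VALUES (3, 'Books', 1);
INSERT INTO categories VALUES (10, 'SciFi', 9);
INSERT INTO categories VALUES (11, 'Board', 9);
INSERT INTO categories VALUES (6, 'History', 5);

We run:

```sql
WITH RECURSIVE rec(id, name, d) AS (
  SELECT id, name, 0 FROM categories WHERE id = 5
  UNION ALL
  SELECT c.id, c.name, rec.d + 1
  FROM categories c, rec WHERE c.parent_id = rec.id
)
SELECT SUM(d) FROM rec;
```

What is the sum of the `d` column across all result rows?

Base: id=5 (Comedy) at d 0.
Iteration 1: rows with parent_id in {5} -> History (id 6, d 1), Card (id 7, d 1).
Iteration 2: rows with parent_id in {6,7} -> Movies (id 8, d 2).
Iteration 3: rows with parent_id in {8} -> Drama (id 9, d 3).
Iteration 4: rows with parent_id in {9} -> SciFi (id 10, d 4), Board (id 11, d 4).
Iteration 5: rows with parent_id in {10,11} -> Sports (id 12, d 5).
Iteration 6: no rows with parent_id in {12}; recursion stops.
SUM(d) = 0 + 1 + 1 + 2 + 3 + 4 + 4 + 5 = 20.

20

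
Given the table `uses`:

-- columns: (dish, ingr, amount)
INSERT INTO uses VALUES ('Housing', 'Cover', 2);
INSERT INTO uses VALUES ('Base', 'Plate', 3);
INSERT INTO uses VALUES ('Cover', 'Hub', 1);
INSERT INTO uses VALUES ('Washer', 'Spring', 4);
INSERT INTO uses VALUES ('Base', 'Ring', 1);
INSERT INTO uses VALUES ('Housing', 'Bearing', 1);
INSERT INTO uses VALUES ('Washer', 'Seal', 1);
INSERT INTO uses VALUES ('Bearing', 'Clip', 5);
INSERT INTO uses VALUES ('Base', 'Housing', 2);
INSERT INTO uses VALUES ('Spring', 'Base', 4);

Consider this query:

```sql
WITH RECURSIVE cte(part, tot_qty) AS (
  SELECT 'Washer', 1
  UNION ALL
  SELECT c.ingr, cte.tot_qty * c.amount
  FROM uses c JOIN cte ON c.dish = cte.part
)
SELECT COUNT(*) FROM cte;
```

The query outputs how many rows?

Base: (Washer, tot_qty=1).
Iteration 1: components of {Washer} -> Seal = 1*1 = 1, Spring = 1*4 = 4.
Iteration 2: components of {Seal,Spring} -> Base = 4*4 = 16.
Iteration 3: components of {Base} -> Housing = 16*2 = 32, Plate = 16*3 = 48, Ring = 16*1 = 16.
Iteration 4: components of {Housing,Plate,Ring} -> Bearing = 32*1 = 32, Cover = 32*2 = 64.
Iteration 5: components of {Bearing,Cover} -> Clip = 32*5 = 160, Hub = 64*1 = 64.
Iteration 6: no further components; recursion stops.
Total rows emitted: 11.

11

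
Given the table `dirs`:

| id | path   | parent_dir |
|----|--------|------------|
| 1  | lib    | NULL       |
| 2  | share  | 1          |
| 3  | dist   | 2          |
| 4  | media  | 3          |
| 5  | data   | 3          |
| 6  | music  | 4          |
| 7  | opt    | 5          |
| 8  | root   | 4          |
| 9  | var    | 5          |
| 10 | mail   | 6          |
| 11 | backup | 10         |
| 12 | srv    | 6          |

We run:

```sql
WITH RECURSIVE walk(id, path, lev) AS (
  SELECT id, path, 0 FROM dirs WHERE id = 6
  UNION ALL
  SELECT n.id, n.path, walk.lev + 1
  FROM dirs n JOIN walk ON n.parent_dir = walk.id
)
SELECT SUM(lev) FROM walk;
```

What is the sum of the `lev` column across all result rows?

Base: id=6 (music) at lev 0.
Iteration 1: rows with parent_dir in {6} -> mail (id 10, lev 1), srv (id 12, lev 1).
Iteration 2: rows with parent_dir in {10,12} -> backup (id 11, lev 2).
Iteration 3: no rows with parent_dir in {11}; recursion stops.
SUM(lev) = 0 + 1 + 1 + 2 = 4.

4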